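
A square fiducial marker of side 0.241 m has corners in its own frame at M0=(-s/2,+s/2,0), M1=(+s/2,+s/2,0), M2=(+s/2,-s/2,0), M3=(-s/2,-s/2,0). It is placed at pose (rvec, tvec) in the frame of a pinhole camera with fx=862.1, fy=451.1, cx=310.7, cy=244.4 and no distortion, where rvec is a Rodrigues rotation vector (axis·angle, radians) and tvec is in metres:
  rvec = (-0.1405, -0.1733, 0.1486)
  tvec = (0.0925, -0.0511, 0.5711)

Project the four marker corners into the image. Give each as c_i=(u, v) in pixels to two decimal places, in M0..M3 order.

Intrinsics K: fx=862.1, fy=451.1, cx=310.7, cy=244.4
Marker side s = 0.241 m; corners in marker frame (Z=0):
  M0 = (-0.1205, +0.1205, 0)
  M1 = (+0.1205, +0.1205, 0)
  M2 = (+0.1205, -0.1205, 0)
  M3 = (-0.1205, -0.1205, 0)
rvec = (-0.1405, -0.1733, 0.1486), |rvec| = θ = 0.26806 rad = 15.359°
Rodrigues: sinθ=0.26486, 1−cosθ=0.03571; R = I + sinθ·[k]× + (1−cosθ)·[k]×²:
    [+0.97410 -0.13473 -0.18161]
    [+0.15893 +0.97921 +0.12602]
    [+0.16086 -0.15162 +0.97526]
t = (0.0925, -0.0511, 0.5711) m
M0: Pc = R·M0+t = (-0.04111, +0.04774, +0.53345); u = 862.1·(-0.04111)/0.53345 + 310.7 = 244.2571, v = 451.1·(+0.04774)/0.53345 + 244.4 = 284.7742
M1: Pc = R·M1+t = (+0.19364, +0.08605, +0.57221); u = 862.1·(+0.19364)/0.57221 + 310.7 = 602.4463, v = 451.1·(+0.08605)/0.57221 + 244.4 = 312.2339
M2: Pc = R·M2+t = (+0.22611, -0.14994, +0.60875); u = 862.1·(+0.22611)/0.60875 + 310.7 = 630.9153, v = 451.1·(-0.14994)/0.60875 + 244.4 = 133.2879
M3: Pc = R·M3+t = (-0.00864, -0.18825, +0.56999); u = 862.1·(-0.00864)/0.56999 + 310.7 = 297.6254, v = 451.1·(-0.18825)/0.56999 + 244.4 = 95.4181

c0=(244.26, 284.77) c1=(602.45, 312.23) c2=(630.92, 133.29) c3=(297.63, 95.42)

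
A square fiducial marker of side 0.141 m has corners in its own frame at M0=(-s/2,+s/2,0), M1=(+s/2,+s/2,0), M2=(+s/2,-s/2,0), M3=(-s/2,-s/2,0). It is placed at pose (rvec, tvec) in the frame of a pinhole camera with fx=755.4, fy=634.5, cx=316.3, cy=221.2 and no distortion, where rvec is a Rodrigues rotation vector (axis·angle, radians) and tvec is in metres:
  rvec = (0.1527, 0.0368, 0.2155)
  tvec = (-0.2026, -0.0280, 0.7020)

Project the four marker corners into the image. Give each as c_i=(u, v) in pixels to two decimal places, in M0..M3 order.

c0=(13.60, 243.27) c1=(158.54, 270.48) c2=(186.00, 146.82) c3=(36.38, 119.25)

Intrinsics K: fx=755.4, fy=634.5, cx=316.3, cy=221.2
Marker side s = 0.141 m; corners in marker frame (Z=0):
  M0 = (-0.0705, +0.0705, 0)
  M1 = (+0.0705, +0.0705, 0)
  M2 = (+0.0705, -0.0705, 0)
  M3 = (-0.0705, -0.0705, 0)
rvec = (0.1527, 0.0368, 0.2155), |rvec| = θ = 0.26667 rad = 15.279°
Rodrigues: sinθ=0.26352, 1−cosθ=0.03535; R = I + sinθ·[k]× + (1−cosθ)·[k]×²:
    [+0.97624 -0.21016 +0.05272]
    [+0.21575 +0.96533 -0.14695]
    [-0.02001 +0.15484 +0.98774]
t = (-0.2026, -0.0280, 0.7020) m
M0: Pc = R·M0+t = (-0.28624, +0.02485, +0.71433); u = 755.4·(-0.28624)/0.71433 + 316.3 = 13.5997, v = 634.5·(+0.02485)/0.71433 + 221.2 = 243.2689
M1: Pc = R·M1+t = (-0.14859, +0.05527, +0.71151); u = 755.4·(-0.14859)/0.71151 + 316.3 = 158.5418, v = 634.5·(+0.05527)/0.71151 + 221.2 = 270.4845
M2: Pc = R·M2+t = (-0.11896, -0.08085, +0.68967); u = 755.4·(-0.11896)/0.68967 + 316.3 = 186.0047, v = 634.5·(-0.08085)/0.68967 + 221.2 = 146.8222
M3: Pc = R·M3+t = (-0.25661, -0.11127, +0.69249); u = 755.4·(-0.25661)/0.69249 + 316.3 = 36.3811, v = 634.5·(-0.11127)/0.69249 + 221.2 = 119.2524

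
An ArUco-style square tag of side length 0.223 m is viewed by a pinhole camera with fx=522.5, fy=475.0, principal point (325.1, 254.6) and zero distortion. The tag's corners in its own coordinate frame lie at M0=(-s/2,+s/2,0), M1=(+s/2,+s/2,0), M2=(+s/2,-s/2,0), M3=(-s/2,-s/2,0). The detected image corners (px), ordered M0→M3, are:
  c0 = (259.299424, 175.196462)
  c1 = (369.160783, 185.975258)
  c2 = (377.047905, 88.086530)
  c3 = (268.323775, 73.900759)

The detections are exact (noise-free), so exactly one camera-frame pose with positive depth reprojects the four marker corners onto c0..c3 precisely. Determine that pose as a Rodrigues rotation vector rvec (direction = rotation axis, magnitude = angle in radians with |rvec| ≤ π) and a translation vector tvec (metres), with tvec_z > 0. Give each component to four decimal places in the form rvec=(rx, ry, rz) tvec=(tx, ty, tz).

Intrinsics K: fx=522.5, fy=475.0, cx=325.1, cy=254.6
Marker side s = 0.223 m; corners in marker frame (Z=0):
  M0 = (-0.1115, +0.1115, 0)
  M1 = (+0.1115, +0.1115, 0)
  M2 = (+0.1115, -0.1115, 0)
  M3 = (-0.1115, -0.1115, 0)
Detected image corners:
  c0 = (259.299424, 175.196462) px
  c1 = (369.160783, 185.975258) px
  c2 = (377.047905, 88.086530) px
  c3 = (268.323775, 73.900759) px
Planar DLT: solve 8×8 A·h = b for H (H[2,2]=1):
  H  [+540.32049 -48.84670 +319.43524]
  H  [+76.63233 +441.96077 +130.70819]
  H  [+0.15772 -0.03446 +1.00000]
B = K⁻¹H; ‖b₁‖=0.952268, ‖b₂‖=0.952268; λ = 2/(‖b₁‖+‖b₂‖) = 1.050125, sign → tz>0 ⇒ λ=+1.050125
r₁ = λ·B[:,0] = (+0.98289,+0.08064,+0.16563); r₂ = λ·B[:,1] = (-0.07566,+0.99648,-0.03619)
r₃ = r₁×r₂ = (-0.16796,+0.02303,+0.98552); SVD([r₁ r₂ r₃]) → R = UVᵀ:
  R  [+0.98289 -0.07566 -0.16796]
  R  [+0.08064 +0.99648 +0.02303]
  R  [+0.16563 -0.03619 +0.98552]
t = (-0.01139, -0.27390, +1.05012) m
tr R = 2.964887; θ = arccos((tr R − 1)/2) = 0.187661 rad = 10.752°
axis k = ((R−Rᵀ)₃₂, (R−Rᵀ)₁₃, (R−Rᵀ)₂₁) / (2 sinθ) = (-0.158715, -0.894057, +0.418893)
rvec = θ·k = (-0.029785, -0.167780, +0.078610)

rvec=(-0.0298, -0.1678, 0.0786) tvec=(-0.0114, -0.2739, 1.0501)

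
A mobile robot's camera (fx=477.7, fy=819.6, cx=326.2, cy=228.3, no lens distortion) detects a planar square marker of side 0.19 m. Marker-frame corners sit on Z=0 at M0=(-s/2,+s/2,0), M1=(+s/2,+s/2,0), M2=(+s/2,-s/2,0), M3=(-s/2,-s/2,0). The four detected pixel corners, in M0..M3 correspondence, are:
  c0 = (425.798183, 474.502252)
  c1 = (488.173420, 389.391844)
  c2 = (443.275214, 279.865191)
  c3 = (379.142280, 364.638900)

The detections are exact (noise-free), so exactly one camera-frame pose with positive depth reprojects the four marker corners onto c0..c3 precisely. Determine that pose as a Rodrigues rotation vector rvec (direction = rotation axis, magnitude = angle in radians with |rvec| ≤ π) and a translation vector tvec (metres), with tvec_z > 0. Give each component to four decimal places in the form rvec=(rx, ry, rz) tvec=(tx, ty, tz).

rvec=(0.0640, -0.1205, -0.6324) tvec=(0.2535, 0.2031, 1.1179)

Intrinsics K: fx=477.7, fy=819.6, cx=326.2, cy=228.3
Marker side s = 0.19 m; corners in marker frame (Z=0):
  M0 = (-0.0950, +0.0950, 0)
  M1 = (+0.0950, +0.0950, 0)
  M2 = (+0.0950, -0.0950, 0)
  M3 = (-0.0950, -0.0950, 0)
Detected image corners:
  c0 = (425.798183, 474.502252) px
  c1 = (488.173420, 389.391844) px
  c2 = (443.275214, 279.865191) px
  c3 = (379.142280, 364.638900) px
Planar DLT: solve 8×8 A·h = b for H (H[2,2]=1):
  H  [+368.87832 +278.32980 +434.53396]
  H  [-415.79761 +609.85432 +377.21427]
  H  [+0.08293 +0.08623 +1.00000]
B = K⁻¹H; ‖b₁‖=0.894571, ‖b₂‖=0.894571; λ = 2/(‖b₁‖+‖b₂‖) = 1.117854, sign → tz>0 ⇒ λ=+1.117854
r₁ = λ·B[:,0] = (+0.79990,-0.59293,+0.09270); r₂ = λ·B[:,1] = (+0.58549,+0.80493,+0.09640)
r₃ = r₁×r₂ = (-0.13178,-0.02283,+0.99102); SVD([r₁ r₂ r₃]) → R = UVᵀ:
  R  [+0.79990 +0.58549 -0.13178]
  R  [-0.59293 +0.80493 -0.02283]
  R  [+0.09270 +0.09640 +0.99102]
t = (+0.25351, +0.20310, +1.11785) m
tr R = 2.595846; θ = arccos((tr R − 1)/2) = 0.646955 rad = 37.068°
axis k = ((R−Rᵀ)₃₂, (R−Rᵀ)₁₃, (R−Rᵀ)₂₁) / (2 sinθ) = (+0.098903, -0.186212, -0.977519)
rvec = θ·k = (+0.063986, -0.120471, -0.632410)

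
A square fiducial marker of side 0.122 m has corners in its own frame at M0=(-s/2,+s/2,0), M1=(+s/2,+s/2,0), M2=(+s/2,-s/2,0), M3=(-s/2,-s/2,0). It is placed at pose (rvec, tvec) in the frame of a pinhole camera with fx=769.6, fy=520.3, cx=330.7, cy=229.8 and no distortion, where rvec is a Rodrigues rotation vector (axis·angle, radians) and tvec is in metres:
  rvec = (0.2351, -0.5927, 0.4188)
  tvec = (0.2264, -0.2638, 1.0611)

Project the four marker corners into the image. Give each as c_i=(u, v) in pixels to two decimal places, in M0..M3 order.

Intrinsics K: fx=769.6, fy=520.3, cx=330.7, cy=229.8
Marker side s = 0.122 m; corners in marker frame (Z=0):
  M0 = (-0.0610, +0.0610, 0)
  M1 = (+0.0610, +0.0610, 0)
  M2 = (+0.0610, -0.0610, 0)
  M3 = (-0.0610, -0.0610, 0)
rvec = (0.2351, -0.5927, 0.4188), |rvec| = θ = 0.76286 rad = 43.709°
Rodrigues: sinθ=0.69099, 1−cosθ=0.27714; R = I + sinθ·[k]× + (1−cosθ)·[k]×²:
    [+0.74918 -0.44570 -0.48997]
    [+0.31299 +0.89015 -0.33116]
    [+0.58375 +0.09474 +0.80639]
t = (0.2264, -0.2638, 1.0611) m
M0: Pc = R·M0+t = (+0.15351, -0.22859, +1.03127); u = 769.6·(+0.15351)/1.03127 + 330.7 = 445.2604, v = 520.3·(-0.22859)/1.03127 + 229.8 = 114.4696
M1: Pc = R·M1+t = (+0.24491, -0.19041, +1.10249); u = 769.6·(+0.24491)/1.10249 + 330.7 = 501.6628, v = 520.3·(-0.19041)/1.10249 + 229.8 = 139.9401
M2: Pc = R·M2+t = (+0.29929, -0.29901, +1.09093); u = 769.6·(+0.29929)/1.09093 + 330.7 = 541.8338, v = 520.3·(-0.29901)/1.09093 + 229.8 = 87.1937
M3: Pc = R·M3+t = (+0.20789, -0.33719, +1.01971); u = 769.6·(+0.20789)/1.01971 + 330.7 = 487.5977, v = 520.3·(-0.33719)/1.01971 + 229.8 = 57.7507

c0=(445.26, 114.47) c1=(501.66, 139.94) c2=(541.83, 87.19) c3=(487.60, 57.75)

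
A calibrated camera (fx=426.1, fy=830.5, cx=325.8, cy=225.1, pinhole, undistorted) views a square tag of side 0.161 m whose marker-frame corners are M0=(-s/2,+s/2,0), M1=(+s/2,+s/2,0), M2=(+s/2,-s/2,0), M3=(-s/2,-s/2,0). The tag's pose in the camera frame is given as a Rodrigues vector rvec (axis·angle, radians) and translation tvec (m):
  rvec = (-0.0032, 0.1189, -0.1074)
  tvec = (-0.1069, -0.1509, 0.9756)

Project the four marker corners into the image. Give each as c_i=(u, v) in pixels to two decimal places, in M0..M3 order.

c0=(248.85, 172.59) c1=(317.48, 156.71) c2=(309.92, 19.32) c3=(241.54, 37.83)

Intrinsics K: fx=426.1, fy=830.5, cx=325.8, cy=225.1
Marker side s = 0.161 m; corners in marker frame (Z=0):
  M0 = (-0.0805, +0.0805, 0)
  M1 = (+0.0805, +0.0805, 0)
  M2 = (+0.0805, -0.0805, 0)
  M3 = (-0.0805, -0.0805, 0)
rvec = (-0.0032, 0.1189, -0.1074), |rvec| = θ = 0.16026 rad = 9.182°
Rodrigues: sinθ=0.15957, 1−cosθ=0.01281; R = I + sinθ·[k]× + (1−cosθ)·[k]×²:
    [+0.98719 +0.10675 +0.11856]
    [-0.10713 +0.99424 -0.00318]
    [-0.11822 -0.00956 +0.99294]
t = (-0.1069, -0.1509, 0.9756) m
M0: Pc = R·M0+t = (-0.17778, -0.06224, +0.98435); u = 426.1·(-0.17778)/0.98435 + 325.8 = 248.8453, v = 830.5·(-0.06224)/0.98435 + 225.1 = 172.5880
M1: Pc = R·M1+t = (-0.01884, -0.07949, +0.96531); u = 426.1·(-0.01884)/0.96531 + 325.8 = 317.4849, v = 830.5·(-0.07949)/0.96531 + 225.1 = 156.7134
M2: Pc = R·M2+t = (-0.03602, -0.23956, +0.96685); u = 426.1·(-0.03602)/0.96685 + 325.8 = 309.9237, v = 830.5·(-0.23956)/0.96685 + 225.1 = 19.3242
M3: Pc = R·M3+t = (-0.19496, -0.22231, +0.98589); u = 426.1·(-0.19496)/0.98589 + 325.8 = 241.5373, v = 830.5·(-0.22231)/0.98589 + 225.1 = 37.8265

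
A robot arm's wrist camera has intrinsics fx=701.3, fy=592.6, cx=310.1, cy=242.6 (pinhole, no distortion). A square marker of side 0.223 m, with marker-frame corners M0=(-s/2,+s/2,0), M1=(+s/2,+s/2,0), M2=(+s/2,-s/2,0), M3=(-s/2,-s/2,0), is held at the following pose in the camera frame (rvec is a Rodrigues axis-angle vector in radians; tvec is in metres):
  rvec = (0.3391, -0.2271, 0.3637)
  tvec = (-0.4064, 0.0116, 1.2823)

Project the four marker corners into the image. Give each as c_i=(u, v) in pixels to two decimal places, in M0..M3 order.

Intrinsics K: fx=701.3, fy=592.6, cx=310.1, cy=242.6
Marker side s = 0.223 m; corners in marker frame (Z=0):
  M0 = (-0.1115, +0.1115, 0)
  M1 = (+0.1115, +0.1115, 0)
  M2 = (+0.1115, -0.1115, 0)
  M3 = (-0.1115, -0.1115, 0)
rvec = (0.3391, -0.2271, 0.3637), |rvec| = θ = 0.54666 rad = 31.322°
Rodrigues: sinθ=0.51984, 1−cosθ=0.14574; R = I + sinθ·[k]× + (1−cosθ)·[k]×²:
    [+0.91034 -0.38341 -0.15581]
    [+0.30830 +0.87942 -0.36274]
    [+0.27610 +0.28218 +0.91877]
t = (-0.4064, 0.0116, 1.2823) m
M0: Pc = R·M0+t = (-0.55065, +0.07528, +1.28298); u = 701.3·(-0.55065)/1.28298 + 310.1 = 9.1026, v = 592.6·(+0.07528)/1.28298 + 242.6 = 277.3712
M1: Pc = R·M1+t = (-0.34765, +0.14403, +1.34455); u = 701.3·(-0.34765)/1.34455 + 310.1 = 128.7715, v = 592.6·(+0.14403)/1.34455 + 242.6 = 306.0802
M2: Pc = R·M2+t = (-0.26215, -0.05208, +1.28162); u = 701.3·(-0.26215)/1.28162 + 310.1 = 166.6540, v = 592.6·(-0.05208)/1.28162 + 242.6 = 218.5193
M3: Pc = R·M3+t = (-0.46515, -0.12083, +1.22005); u = 701.3·(-0.46515)/1.22005 + 310.1 = 42.7247, v = 592.6·(-0.12083)/1.22005 + 242.6 = 183.9107

c0=(9.10, 277.37) c1=(128.77, 306.08) c2=(166.65, 218.52) c3=(42.72, 183.91)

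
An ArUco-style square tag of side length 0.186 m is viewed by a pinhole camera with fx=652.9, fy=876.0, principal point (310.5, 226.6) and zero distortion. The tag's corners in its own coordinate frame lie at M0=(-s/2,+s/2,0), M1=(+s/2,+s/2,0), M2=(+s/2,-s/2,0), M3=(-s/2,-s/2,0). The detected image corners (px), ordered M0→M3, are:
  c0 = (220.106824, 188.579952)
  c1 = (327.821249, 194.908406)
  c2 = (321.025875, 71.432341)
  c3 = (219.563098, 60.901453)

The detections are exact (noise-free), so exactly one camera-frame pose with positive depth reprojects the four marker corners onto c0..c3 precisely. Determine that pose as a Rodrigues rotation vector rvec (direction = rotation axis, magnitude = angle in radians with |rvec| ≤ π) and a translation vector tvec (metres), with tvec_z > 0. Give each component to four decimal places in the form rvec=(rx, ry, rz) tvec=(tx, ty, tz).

Intrinsics K: fx=652.9, fy=876.0, cx=310.5, cy=226.6
Marker side s = 0.186 m; corners in marker frame (Z=0):
  M0 = (-0.0930, +0.0930, 0)
  M1 = (+0.0930, +0.0930, 0)
  M2 = (+0.0930, -0.0930, 0)
  M3 = (-0.0930, -0.0930, 0)
Detected image corners:
  c0 = (220.106824, 188.579952) px
  c1 = (327.821249, 194.908406) px
  c2 = (321.025875, 71.432341) px
  c3 = (219.563098, 60.901453) px
Planar DLT: solve 8×8 A·h = b for H (H[2,2]=1):
  H  [+616.75208 -69.33647 +273.05546]
  H  [+71.71064 +632.57903 +127.11677]
  H  [+0.20197 -0.32845 +1.00000]
B = K⁻¹H; ‖b₁‖=0.872791, ‖b₂‖=0.872791; λ = 2/(‖b₁‖+‖b₂‖) = 1.145749, sign → tz>0 ⇒ λ=+1.145749
r₁ = λ·B[:,0] = (+0.97227,+0.03393,+0.23140); r₂ = λ·B[:,1] = (+0.05729,+0.92472,-0.37632)
r₃ = r₁×r₂ = (-0.22675,+0.37914,+0.89713); SVD([r₁ r₂ r₃]) → R = UVᵀ:
  R  [+0.97227 +0.05729 -0.22675]
  R  [+0.03393 +0.92472 +0.37914]
  R  [+0.23140 -0.37632 +0.89713]
t = (-0.06571, -0.13012, +1.14575) m
tr R = 2.794108; θ = arccos((tr R − 1)/2) = 0.457739 rad = 26.227°
axis k = ((R−Rᵀ)₃₂, (R−Rᵀ)₁₃, (R−Rᵀ)₂₁) / (2 sinθ) = (-0.854749, -0.518369, -0.026427)
rvec = θ·k = (-0.391252, -0.237278, -0.012097)

rvec=(-0.3913, -0.2373, -0.0121) tvec=(-0.0657, -0.1301, 1.1457)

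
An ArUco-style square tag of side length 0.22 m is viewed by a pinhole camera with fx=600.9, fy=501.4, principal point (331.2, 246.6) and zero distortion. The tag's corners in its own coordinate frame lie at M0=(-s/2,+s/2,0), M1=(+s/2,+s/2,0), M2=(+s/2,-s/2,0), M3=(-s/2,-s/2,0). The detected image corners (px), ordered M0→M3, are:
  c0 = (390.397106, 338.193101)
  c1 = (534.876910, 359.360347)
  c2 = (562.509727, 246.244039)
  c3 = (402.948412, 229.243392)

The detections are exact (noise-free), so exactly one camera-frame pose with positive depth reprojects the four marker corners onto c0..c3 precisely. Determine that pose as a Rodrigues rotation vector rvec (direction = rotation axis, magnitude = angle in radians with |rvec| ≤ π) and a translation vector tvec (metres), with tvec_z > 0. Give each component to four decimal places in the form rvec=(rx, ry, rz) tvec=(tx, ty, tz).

rvec=(0.3733, 0.2405, 0.0933) tvec=(0.2052, 0.0866, 0.8873)

Intrinsics K: fx=600.9, fy=501.4, cx=331.2, cy=246.6
Marker side s = 0.22 m; corners in marker frame (Z=0):
  M0 = (-0.1100, +0.1100, 0)
  M1 = (+0.1100, +0.1100, 0)
  M2 = (+0.1100, -0.1100, 0)
  M3 = (-0.1100, -0.1100, 0)
Detected image corners:
  c0 = (390.397106, 338.193101) px
  c1 = (534.876910, 359.360347) px
  c2 = (562.509727, 246.244039) px
  c3 = (402.948412, 229.243392) px
Planar DLT: solve 8×8 A·h = b for H (H[2,2]=1):
  H  [+574.76564 +107.58533 +470.19201]
  H  [+16.04613 +627.28418 +295.56365]
  H  [-0.24257 +0.41888 +1.00000]
B = K⁻¹H; ‖b₁‖=1.127066, ‖b₂‖=1.127066; λ = 2/(‖b₁‖+‖b₂‖) = 0.887259, sign → tz>0 ⇒ λ=+0.887259
r₁ = λ·B[:,0] = (+0.96729,+0.13424,-0.21522); r₂ = λ·B[:,1] = (-0.04599,+0.92723,+0.37166)
r₃ = r₁×r₂ = (+0.24945,-0.34960,+0.90308); SVD([r₁ r₂ r₃]) → R = UVᵀ:
  R  [+0.96729 -0.04599 +0.24945]
  R  [+0.13424 +0.92723 -0.34960]
  R  [-0.21522 +0.37166 +0.90308]
t = (+0.20523, +0.08664, +0.88726) m
tr R = 2.797604; θ = arccos((tr R − 1)/2) = 0.453768 rad = 25.999°
axis k = ((R−Rᵀ)₃₂, (R−Rᵀ)₁₃, (R−Rᵀ)₂₁) / (2 sinθ) = (+0.822689, +0.530018, +0.205583)
rvec = θ·k = (+0.373310, +0.240505, +0.093287)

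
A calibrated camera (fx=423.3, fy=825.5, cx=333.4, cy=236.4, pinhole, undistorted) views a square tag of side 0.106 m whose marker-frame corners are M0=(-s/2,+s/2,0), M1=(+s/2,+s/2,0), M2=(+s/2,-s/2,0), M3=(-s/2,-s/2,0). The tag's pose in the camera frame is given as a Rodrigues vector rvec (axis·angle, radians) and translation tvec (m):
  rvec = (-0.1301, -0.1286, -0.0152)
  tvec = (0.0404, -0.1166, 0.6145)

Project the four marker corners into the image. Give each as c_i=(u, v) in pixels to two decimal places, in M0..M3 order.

c0=(325.71, 148.89) c1=(398.29, 149.87) c2=(395.21, 13.63) c3=(324.17, 9.65)

Intrinsics K: fx=423.3, fy=825.5, cx=333.4, cy=236.4
Marker side s = 0.106 m; corners in marker frame (Z=0):
  M0 = (-0.0530, +0.0530, 0)
  M1 = (+0.0530, +0.0530, 0)
  M2 = (+0.0530, -0.0530, 0)
  M3 = (-0.0530, -0.0530, 0)
rvec = (-0.1301, -0.1286, -0.0152), |rvec| = θ = 0.18356 rad = 10.517°
Rodrigues: sinθ=0.18253, 1−cosθ=0.01680; R = I + sinθ·[k]× + (1−cosθ)·[k]×²:
    [+0.99164 +0.02346 -0.12689]
    [-0.00677 +0.99145 +0.13035]
    [+0.12887 -0.12840 +0.98331]
t = (0.0404, -0.1166, 0.6145) m
M0: Pc = R·M0+t = (-0.01091, -0.06369, +0.60087); u = 423.3·(-0.01091)/0.60087 + 333.4 = 325.7115, v = 825.5·(-0.06369)/0.60087 + 236.4 = 148.8933
M1: Pc = R·M1+t = (+0.09420, -0.06441, +0.61452); u = 423.3·(+0.09420)/0.61452 + 333.4 = 398.2874, v = 825.5·(-0.06441)/0.61452 + 236.4 = 149.8740
M2: Pc = R·M2+t = (+0.09171, -0.16951, +0.62813); u = 423.3·(+0.09171)/0.62813 + 333.4 = 395.2058, v = 825.5·(-0.16951)/0.62813 + 236.4 = 13.6344
M3: Pc = R·M3+t = (-0.01340, -0.16879, +0.61448); u = 423.3·(-0.01340)/0.61448 + 333.4 = 324.1689, v = 825.5·(-0.16879)/0.61448 + 236.4 = 9.6468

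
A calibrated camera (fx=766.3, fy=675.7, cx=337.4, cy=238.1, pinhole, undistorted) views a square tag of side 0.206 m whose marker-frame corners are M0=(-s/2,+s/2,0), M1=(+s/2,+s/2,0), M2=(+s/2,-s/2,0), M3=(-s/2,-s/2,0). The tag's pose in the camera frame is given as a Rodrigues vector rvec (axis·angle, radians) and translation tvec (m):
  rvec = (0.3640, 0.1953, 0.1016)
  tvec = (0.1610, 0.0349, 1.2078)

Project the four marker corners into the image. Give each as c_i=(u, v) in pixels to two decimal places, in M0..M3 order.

c0=(370.12, 300.65) c1=(496.58, 317.59) c2=(515.61, 210.49) c3=(380.62, 195.66)

Intrinsics K: fx=766.3, fy=675.7, cx=337.4, cy=238.1
Marker side s = 0.206 m; corners in marker frame (Z=0):
  M0 = (-0.1030, +0.1030, 0)
  M1 = (+0.1030, +0.1030, 0)
  M2 = (+0.1030, -0.1030, 0)
  M3 = (-0.1030, -0.1030, 0)
rvec = (0.3640, 0.1953, 0.1016), |rvec| = θ = 0.42539 rad = 24.373°
Rodrigues: sinθ=0.41268, 1−cosθ=0.08912; R = I + sinθ·[k]× + (1−cosθ)·[k]×²:
    [+0.97613 -0.06355 +0.20768]
    [+0.13358 +0.92966 -0.34335]
    [-0.17125 +0.36289 +0.91596]
t = (0.1610, 0.0349, 1.2078) m
M0: Pc = R·M0+t = (+0.05391, +0.11690, +1.26282); u = 766.3·(+0.05391)/1.26282 + 337.4 = 370.1152, v = 675.7·(+0.11690)/1.26282 + 238.1 = 300.6484
M1: Pc = R·M1+t = (+0.25500, +0.14441, +1.22754); u = 766.3·(+0.25500)/1.22754 + 337.4 = 496.5828, v = 675.7·(+0.14441)/1.22754 + 238.1 = 317.5924
M2: Pc = R·M2+t = (+0.26809, -0.04710, +1.15278); u = 766.3·(+0.26809)/1.15278 + 337.4 = 515.6081, v = 675.7·(-0.04710)/1.15278 + 238.1 = 210.4943
M3: Pc = R·M3+t = (+0.06700, -0.07461, +1.18806); u = 766.3·(+0.06700)/1.18806 + 337.4 = 380.6178, v = 675.7·(-0.07461)/1.18806 + 238.1 = 195.6643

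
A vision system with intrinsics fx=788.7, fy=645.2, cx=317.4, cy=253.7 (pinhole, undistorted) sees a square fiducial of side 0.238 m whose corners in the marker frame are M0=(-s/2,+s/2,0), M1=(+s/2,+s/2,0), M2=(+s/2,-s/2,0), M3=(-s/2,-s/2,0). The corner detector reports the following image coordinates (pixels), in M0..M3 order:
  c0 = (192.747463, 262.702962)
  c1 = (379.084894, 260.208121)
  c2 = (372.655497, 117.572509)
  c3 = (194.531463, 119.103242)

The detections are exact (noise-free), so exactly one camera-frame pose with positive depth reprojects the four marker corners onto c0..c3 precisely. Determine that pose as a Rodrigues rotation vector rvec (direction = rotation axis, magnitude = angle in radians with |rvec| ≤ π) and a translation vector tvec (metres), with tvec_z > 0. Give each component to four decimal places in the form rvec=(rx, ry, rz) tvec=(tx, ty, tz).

rvec=(-0.1972, -0.0248, -0.0186) tvec=(-0.0424, -0.1046, 1.0312)

Intrinsics K: fx=788.7, fy=645.2, cx=317.4, cy=253.7
Marker side s = 0.238 m; corners in marker frame (Z=0):
  M0 = (-0.1190, +0.1190, 0)
  M1 = (+0.1190, +0.1190, 0)
  M2 = (+0.1190, -0.1190, 0)
  M3 = (-0.1190, -0.1190, 0)
Detected image corners:
  c0 = (192.747463, 262.702962) px
  c1 = (379.084894, 260.208121) px
  c2 = (372.655497, 117.572509) px
  c3 = (194.531463, 119.103242) px
Planar DLT: solve 8×8 A·h = b for H (H[2,2]=1):
  H  [+772.58595 -44.20681 +285.00658]
  H  [-3.54307 +565.30468 +188.27823]
  H  [+0.02564 -0.18970 +1.00000]
B = K⁻¹H; ‖b₁‖=0.969716, ‖b₂‖=0.969716; λ = 2/(‖b₁‖+‖b₂‖) = 1.031230, sign → tz>0 ⇒ λ=+1.031230
r₁ = λ·B[:,0] = (+0.99952,-0.01606,+0.02644); r₂ = λ·B[:,1] = (+0.02093,+0.98046,-0.19563)
r₃ = r₁×r₂ = (-0.02278,+0.19609,+0.98032); SVD([r₁ r₂ r₃]) → R = UVᵀ:
  R  [+0.99952 +0.02093 -0.02278]
  R  [-0.01606 +0.98046 +0.19609]
  R  [+0.02644 -0.19563 +0.98032]
t = (-0.04235, -0.10456, +1.03123) m
tr R = 2.960299; θ = arccos((tr R − 1)/2) = 0.199583 rad = 11.435°
axis k = ((R−Rᵀ)₃₂, (R−Rᵀ)₁₃, (R−Rᵀ)₂₁) / (2 sinθ) = (-0.987874, -0.124120, -0.093273)
rvec = θ·k = (-0.197163, -0.024772, -0.018616)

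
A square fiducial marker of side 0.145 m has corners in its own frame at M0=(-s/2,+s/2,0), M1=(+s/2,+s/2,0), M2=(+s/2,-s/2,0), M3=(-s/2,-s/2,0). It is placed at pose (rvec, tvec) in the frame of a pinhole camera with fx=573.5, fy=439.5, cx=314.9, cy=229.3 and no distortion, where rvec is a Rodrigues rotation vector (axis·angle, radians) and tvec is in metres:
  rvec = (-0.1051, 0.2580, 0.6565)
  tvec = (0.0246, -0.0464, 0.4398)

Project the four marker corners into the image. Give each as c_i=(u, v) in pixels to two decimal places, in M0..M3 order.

c0=(220.76, 198.63) c1=(363.08, 285.36) c2=(484.25, 165.86) c3=(332.32, 89.69)

Intrinsics K: fx=573.5, fy=439.5, cx=314.9, cy=229.3
Marker side s = 0.145 m; corners in marker frame (Z=0):
  M0 = (-0.0725, +0.0725, 0)
  M1 = (+0.0725, +0.0725, 0)
  M2 = (+0.0725, -0.0725, 0)
  M3 = (-0.0725, -0.0725, 0)
rvec = (-0.1051, 0.2580, 0.6565), |rvec| = θ = 0.71316 rad = 40.861°
Rodrigues: sinθ=0.65423, 1−cosθ=0.24370; R = I + sinθ·[k]× + (1−cosθ)·[k]×²:
    [+0.76159 -0.61524 +0.20362]
    [+0.58926 +0.78819 +0.17757]
    [-0.26974 -0.01526 +0.96281]
t = (0.0246, -0.0464, 0.4398) m
M0: Pc = R·M0+t = (-0.07522, -0.03198, +0.45825); u = 573.5·(-0.07522)/0.45825 + 314.9 = 220.7619, v = 439.5·(-0.03198)/0.45825 + 229.3 = 198.6312
M1: Pc = R·M1+t = (+0.03521, +0.05346, +0.41914); u = 573.5·(+0.03521)/0.41914 + 314.9 = 363.0776, v = 439.5·(+0.05346)/0.41914 + 229.3 = 285.3623
M2: Pc = R·M2+t = (+0.12442, -0.06082, +0.42135); u = 573.5·(+0.12442)/0.42135 + 314.9 = 484.2486, v = 439.5·(-0.06082)/0.42135 + 229.3 = 165.8572
M3: Pc = R·M3+t = (+0.01399, -0.14626, +0.46046); u = 573.5·(+0.01399)/0.46046 + 314.9 = 332.3241, v = 439.5·(-0.14626)/0.46046 + 229.3 = 89.6937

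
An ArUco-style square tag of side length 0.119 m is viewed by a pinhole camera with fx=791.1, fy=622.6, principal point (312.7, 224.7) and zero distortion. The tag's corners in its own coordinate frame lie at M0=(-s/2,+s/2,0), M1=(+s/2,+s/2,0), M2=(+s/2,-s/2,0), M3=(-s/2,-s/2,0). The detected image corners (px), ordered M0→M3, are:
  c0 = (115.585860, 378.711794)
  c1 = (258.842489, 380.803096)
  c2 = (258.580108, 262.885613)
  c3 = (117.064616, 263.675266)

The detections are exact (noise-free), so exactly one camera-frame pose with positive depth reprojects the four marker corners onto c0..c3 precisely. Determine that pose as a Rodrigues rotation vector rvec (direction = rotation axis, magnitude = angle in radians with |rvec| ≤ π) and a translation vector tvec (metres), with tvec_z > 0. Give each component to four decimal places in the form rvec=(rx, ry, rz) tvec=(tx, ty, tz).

rvec=(-0.0660, 0.1338, -0.0107) tvec=(-0.1022, 0.0994, 0.6413)

Intrinsics K: fx=791.1, fy=622.6, cx=312.7, cy=224.7
Marker side s = 0.119 m; corners in marker frame (Z=0):
  M0 = (-0.0595, +0.0595, 0)
  M1 = (+0.0595, +0.0595, 0)
  M2 = (+0.0595, -0.0595, 0)
  M3 = (-0.0595, -0.0595, 0)
Detected image corners:
  c0 = (115.585860, 378.711794) px
  c1 = (258.842489, 380.803096) px
  c2 = (258.580108, 262.885613) px
  c3 = (117.064616, 263.675266) px
Planar DLT: solve 8×8 A·h = b for H (H[2,2]=1):
  H  [+1157.60939 -24.63619 +186.64215]
  H  [-61.24694 +945.32557 +321.15578]
  H  [-0.20727 -0.10364 +1.00000]
B = K⁻¹H; ‖b₁‖=1.559237, ‖b₂‖=1.559237; λ = 2/(‖b₁‖+‖b₂‖) = 0.641339, sign → tz>0 ⇒ λ=+0.641339
r₁ = λ·B[:,0] = (+0.99101,-0.01511,-0.13293); r₂ = λ·B[:,1] = (+0.00630,+0.99777,-0.06647)
r₃ = r₁×r₂ = (+0.13364,+0.06504,+0.98889); SVD([r₁ r₂ r₃]) → R = UVᵀ:
  R  [+0.99101 +0.00630 +0.13364]
  R  [-0.01511 +0.99777 +0.06504]
  R  [-0.13293 -0.06647 +0.98889]
t = (-0.10219, +0.09936, +0.64134) m
tr R = 2.977672; θ = arccos((tr R − 1)/2) = 0.149564 rad = 8.569°
axis k = ((R−Rᵀ)₃₂, (R−Rᵀ)₁₃, (R−Rᵀ)₂₁) / (2 sinθ) = (-0.441278, +0.894488, -0.071865)
rvec = θ·k = (-0.065999, +0.133783, -0.010748)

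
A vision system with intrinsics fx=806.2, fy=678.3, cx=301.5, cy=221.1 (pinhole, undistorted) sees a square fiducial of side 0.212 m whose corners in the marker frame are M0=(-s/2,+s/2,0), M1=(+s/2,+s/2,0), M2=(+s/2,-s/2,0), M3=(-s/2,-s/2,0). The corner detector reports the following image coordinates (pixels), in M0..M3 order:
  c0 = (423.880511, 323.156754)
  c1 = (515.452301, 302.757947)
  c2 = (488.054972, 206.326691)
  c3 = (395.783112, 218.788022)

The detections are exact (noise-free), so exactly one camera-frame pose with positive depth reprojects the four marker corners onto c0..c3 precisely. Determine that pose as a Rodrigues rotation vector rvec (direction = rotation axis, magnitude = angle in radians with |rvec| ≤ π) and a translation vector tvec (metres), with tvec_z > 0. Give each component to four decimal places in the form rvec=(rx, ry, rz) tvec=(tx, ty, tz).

rvec=(-0.1562, -0.5214, -0.1782) tvec=(0.2716, 0.0848, 1.4043)

Intrinsics K: fx=806.2, fy=678.3, cx=301.5, cy=221.1
Marker side s = 0.212 m; corners in marker frame (Z=0):
  M0 = (-0.1060, +0.1060, 0)
  M1 = (+0.1060, +0.1060, 0)
  M2 = (+0.1060, -0.1060, 0)
  M3 = (-0.1060, -0.1060, 0)
Detected image corners:
  c0 = (423.880511, 323.156754) px
  c1 = (515.452301, 302.757947) px
  c2 = (488.054972, 206.326691) px
  c3 = (395.783112, 218.788022) px
Planar DLT: solve 8×8 A·h = b for H (H[2,2]=1):
  H  [+598.13175 +97.53123 +457.44389]
  H  [+17.49095 +453.67778 +262.05439]
  H  [+0.36097 -0.07304 +1.00000]
B = K⁻¹H; ‖b₁‖=0.712104, ‖b₂‖=0.712104; λ = 2/(‖b₁‖+‖b₂‖) = 1.404290, sign → tz>0 ⇒ λ=+1.404290
r₁ = λ·B[:,0] = (+0.85229,-0.12902,+0.50690); r₂ = λ·B[:,1] = (+0.20824,+0.97268,-0.10256)
r₃ = r₁×r₂ = (-0.47982,+0.19297,+0.85588); SVD([r₁ r₂ r₃]) → R = UVᵀ:
  R  [+0.85229 +0.20824 -0.47982]
  R  [-0.12902 +0.97268 +0.19297]
  R  [+0.50690 -0.10256 +0.85588]
t = (+0.27163, +0.08479, +1.40429) m
tr R = 2.680861; θ = arccos((tr R − 1)/2) = 0.572719 rad = 32.814°
axis k = ((R−Rᵀ)₃₂, (R−Rᵀ)₁₃, (R−Rᵀ)₂₁) / (2 sinθ) = (-0.272676, -0.910395, -0.311173)
rvec = θ·k = (-0.156167, -0.521401, -0.178215)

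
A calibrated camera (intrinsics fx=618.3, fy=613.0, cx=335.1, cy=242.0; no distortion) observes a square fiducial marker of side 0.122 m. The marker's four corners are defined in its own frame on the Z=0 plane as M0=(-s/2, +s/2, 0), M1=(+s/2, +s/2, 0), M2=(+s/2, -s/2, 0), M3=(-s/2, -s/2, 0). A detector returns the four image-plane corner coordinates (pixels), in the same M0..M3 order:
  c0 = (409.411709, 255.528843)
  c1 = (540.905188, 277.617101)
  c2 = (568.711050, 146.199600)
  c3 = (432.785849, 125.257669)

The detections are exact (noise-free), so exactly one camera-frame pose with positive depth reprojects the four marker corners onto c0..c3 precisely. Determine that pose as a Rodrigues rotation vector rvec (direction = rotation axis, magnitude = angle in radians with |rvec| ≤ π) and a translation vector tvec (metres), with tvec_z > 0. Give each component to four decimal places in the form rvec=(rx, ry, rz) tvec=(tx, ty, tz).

rvec=(0.1361, 0.0754, 0.1629) tvec=(0.1389, -0.0367, 0.5641)

Intrinsics K: fx=618.3, fy=613.0, cx=335.1, cy=242.0
Marker side s = 0.122 m; corners in marker frame (Z=0):
  M0 = (-0.0610, +0.0610, 0)
  M1 = (+0.0610, +0.0610, 0)
  M2 = (+0.0610, -0.0610, 0)
  M3 = (-0.0610, -0.0610, 0)
Detected image corners:
  c0 = (409.411709, 255.528843) px
  c1 = (540.905188, 277.617101) px
  c2 = (568.711050, 146.199600) px
  c3 = (432.785849, 125.257669) px
Planar DLT: solve 8×8 A·h = b for H (H[2,2]=1):
  H  [+1040.59659 -87.61005 +487.29773]
  H  [+153.70895 +1122.76251 +202.07464]
  H  [-0.11293 +0.25006 +1.00000]
B = K⁻¹H; ‖b₁‖=1.772628, ‖b₂‖=1.772628; λ = 2/(‖b₁‖+‖b₂‖) = 0.564134, sign → tz>0 ⇒ λ=+0.564134
r₁ = λ·B[:,0] = (+0.98396,+0.16661,-0.06371); r₂ = λ·B[:,1] = (-0.15639,+0.97757,+0.14107)
r₃ = r₁×r₂ = (+0.08578,-0.12884,+0.98795); SVD([r₁ r₂ r₃]) → R = UVᵀ:
  R  [+0.98396 -0.15639 +0.08578]
  R  [+0.16661 +0.97757 -0.12884]
  R  [-0.06371 +0.14107 +0.98795]
t = (+0.13886, -0.03674, +0.56413) m
tr R = 2.949480; θ = arccos((tr R − 1)/2) = 0.225242 rad = 12.905°
axis k = ((R−Rᵀ)₃₂, (R−Rᵀ)₁₃, (R−Rᵀ)₂₁) / (2 sinθ) = (+0.604258, +0.334665, +0.723099)
rvec = θ·k = (+0.136104, +0.075380, +0.162872)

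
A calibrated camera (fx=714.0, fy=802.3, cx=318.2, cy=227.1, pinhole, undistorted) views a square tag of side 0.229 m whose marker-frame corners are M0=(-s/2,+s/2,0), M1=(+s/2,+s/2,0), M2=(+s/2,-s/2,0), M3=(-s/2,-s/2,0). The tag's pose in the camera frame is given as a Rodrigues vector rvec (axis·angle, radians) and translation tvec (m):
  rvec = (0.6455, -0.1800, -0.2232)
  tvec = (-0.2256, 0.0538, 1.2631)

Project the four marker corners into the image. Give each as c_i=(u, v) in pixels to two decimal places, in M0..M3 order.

c0=(146.22, 331.80) c1=(265.88, 294.44) c2=(239.50, 183.82) c3=(105.15, 223.56)

Intrinsics K: fx=714.0, fy=802.3, cx=318.2, cy=227.1
Marker side s = 0.229 m; corners in marker frame (Z=0):
  M0 = (-0.1145, +0.1145, 0)
  M1 = (+0.1145, +0.1145, 0)
  M2 = (+0.1145, -0.1145, 0)
  M3 = (-0.1145, -0.1145, 0)
rvec = (0.6455, -0.1800, -0.2232), |rvec| = θ = 0.70632 rad = 40.469°
Rodrigues: sinθ=0.64904, 1−cosθ=0.23924; R = I + sinθ·[k]× + (1−cosθ)·[k]×²:
    [+0.96057 +0.14938 -0.23449]
    [-0.26082 +0.77629 -0.57388]
    [+0.09631 +0.61242 +0.78465]
t = (-0.2256, 0.0538, 1.2631) m
M0: Pc = R·M0+t = (-0.31848, +0.17255, +1.32219); u = 714.0·(-0.31848)/1.32219 + 318.2 = 146.2163, v = 802.3·(+0.17255)/1.32219 + 227.1 = 331.8019
M1: Pc = R·M1+t = (-0.09851, +0.11282, +1.34425); u = 714.0·(-0.09851)/1.34425 + 318.2 = 265.8759, v = 802.3·(+0.11282)/1.34425 + 227.1 = 294.4364
M2: Pc = R·M2+t = (-0.13272, -0.06495, +1.20401); u = 714.0·(-0.13272)/1.20401 + 318.2 = 239.4952, v = 802.3·(-0.06495)/1.20401 + 227.1 = 183.8205
M3: Pc = R·M3+t = (-0.35269, -0.00522, +1.18195); u = 714.0·(-0.35269)/1.18195 + 318.2 = 105.1452, v = 802.3·(-0.00522)/1.18195 + 227.1 = 223.5555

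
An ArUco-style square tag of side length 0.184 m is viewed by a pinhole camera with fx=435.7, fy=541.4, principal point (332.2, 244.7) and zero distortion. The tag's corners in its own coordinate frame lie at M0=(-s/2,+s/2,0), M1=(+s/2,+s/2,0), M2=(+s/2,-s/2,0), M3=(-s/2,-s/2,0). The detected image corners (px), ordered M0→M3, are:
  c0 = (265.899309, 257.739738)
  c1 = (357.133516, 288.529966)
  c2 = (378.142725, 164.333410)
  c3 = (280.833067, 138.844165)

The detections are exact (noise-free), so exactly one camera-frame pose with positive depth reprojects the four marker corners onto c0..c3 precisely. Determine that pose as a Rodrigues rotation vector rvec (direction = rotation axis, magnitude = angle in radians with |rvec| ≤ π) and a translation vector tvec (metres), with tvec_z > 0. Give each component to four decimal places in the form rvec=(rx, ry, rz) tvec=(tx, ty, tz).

Intrinsics K: fx=435.7, fy=541.4, cx=332.2, cy=244.7
Marker side s = 0.184 m; corners in marker frame (Z=0):
  M0 = (-0.0920, +0.0920, 0)
  M1 = (+0.0920, +0.0920, 0)
  M2 = (+0.0920, -0.0920, 0)
  M3 = (-0.0920, -0.0920, 0)
Detected image corners:
  c0 = (265.899309, 257.739738) px
  c1 = (357.133516, 288.529966) px
  c2 = (378.142725, 164.333410) px
  c3 = (280.833067, 138.844165) px
Planar DLT: solve 8×8 A·h = b for H (H[2,2]=1):
  H  [+414.25675 -3.56732 +318.93942]
  H  [+88.62057 +722.21838 +213.60100]
  H  [-0.30467 +0.29217 +1.00000]
B = K⁻¹H; ‖b₁‖=1.258307, ‖b₂‖=1.258307; λ = 2/(‖b₁‖+‖b₂‖) = 0.794719, sign → tz>0 ⇒ λ=+0.794719
r₁ = λ·B[:,0] = (+0.94022,+0.23952,-0.24213); r₂ = λ·B[:,1] = (-0.18354,+0.95520,+0.23219)
r₃ = r₁×r₂ = (+0.28689,-0.17387,+0.94205); SVD([r₁ r₂ r₃]) → R = UVᵀ:
  R  [+0.94022 -0.18354 +0.28689]
  R  [+0.23952 +0.95520 -0.17387]
  R  [-0.24213 +0.23219 +0.94205]
t = (-0.02419, -0.04565, +0.79472) m
tr R = 2.837463; θ = arccos((tr R − 1)/2) = 0.405941 rad = 23.259°
axis k = ((R−Rᵀ)₃₂, (R−Rᵀ)₁₃, (R−Rᵀ)₂₁) / (2 sinθ) = (+0.514157, +0.669842, +0.535682)
rvec = θ·k = (+0.208717, +0.271916, +0.217455)

rvec=(0.2087, 0.2719, 0.2175) tvec=(-0.0242, -0.0457, 0.7947)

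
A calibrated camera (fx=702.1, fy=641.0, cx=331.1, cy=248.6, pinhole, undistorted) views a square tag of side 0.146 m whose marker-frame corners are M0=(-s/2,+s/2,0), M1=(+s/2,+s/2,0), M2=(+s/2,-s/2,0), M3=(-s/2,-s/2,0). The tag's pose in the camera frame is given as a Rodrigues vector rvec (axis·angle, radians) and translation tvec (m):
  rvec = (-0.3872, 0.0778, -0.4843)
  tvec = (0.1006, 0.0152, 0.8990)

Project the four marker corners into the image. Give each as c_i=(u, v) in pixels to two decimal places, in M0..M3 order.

c0=(386.09, 328.76) c1=(489.73, 278.32) c2=(431.76, 194.47) c3=(334.19, 241.64)

Intrinsics K: fx=702.1, fy=641.0, cx=331.1, cy=248.6
Marker side s = 0.146 m; corners in marker frame (Z=0):
  M0 = (-0.0730, +0.0730, 0)
  M1 = (+0.0730, +0.0730, 0)
  M2 = (+0.0730, -0.0730, 0)
  M3 = (-0.0730, -0.0730, 0)
rvec = (-0.3872, 0.0778, -0.4843), |rvec| = θ = 0.62492 rad = 35.805°
Rodrigues: sinθ=0.58503, 1−cosθ=0.18899; R = I + sinθ·[k]× + (1−cosθ)·[k]×²:
    [+0.88356 +0.43881 +0.16358]
    [-0.46797 +0.81394 +0.34425]
    [+0.01791 -0.38072 +0.92452]
t = (0.1006, 0.0152, 0.8990) m
M0: Pc = R·M0+t = (+0.06813, +0.10878, +0.86990); u = 702.1·(+0.06813)/0.86990 + 331.1 = 386.0904, v = 641.0·(+0.10878)/0.86990 + 248.6 = 328.7557
M1: Pc = R·M1+t = (+0.19713, +0.04046, +0.87252); u = 702.1·(+0.19713)/0.87252 + 331.1 = 489.7303, v = 641.0·(+0.04046)/0.87252 + 248.6 = 278.3214
M2: Pc = R·M2+t = (+0.13307, -0.07838, +0.92810); u = 702.1·(+0.13307)/0.92810 + 331.1 = 431.7641, v = 641.0·(-0.07838)/0.92810 + 248.6 = 194.4668
M3: Pc = R·M3+t = (+0.00407, -0.01006, +0.92548); u = 702.1·(+0.00407)/0.92548 + 331.1 = 334.1851, v = 641.0·(-0.01006)/0.92548 + 248.6 = 241.6351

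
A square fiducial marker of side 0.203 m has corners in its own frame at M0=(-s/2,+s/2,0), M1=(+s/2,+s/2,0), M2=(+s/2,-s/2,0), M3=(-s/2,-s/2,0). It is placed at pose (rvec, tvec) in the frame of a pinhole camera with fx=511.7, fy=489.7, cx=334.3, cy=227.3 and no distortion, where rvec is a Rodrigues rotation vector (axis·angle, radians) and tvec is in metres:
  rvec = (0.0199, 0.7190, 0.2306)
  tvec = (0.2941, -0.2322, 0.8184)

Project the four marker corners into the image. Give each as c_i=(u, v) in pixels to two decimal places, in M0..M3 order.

Intrinsics K: fx=511.7, fy=489.7, cx=334.3, cy=227.3
Marker side s = 0.203 m; corners in marker frame (Z=0):
  M0 = (-0.1015, +0.1015, 0)
  M1 = (+0.1015, +0.1015, 0)
  M2 = (+0.1015, -0.1015, 0)
  M3 = (-0.1015, -0.1015, 0)
rvec = (0.0199, 0.7190, 0.2306), |rvec| = θ = 0.75534 rad = 43.278°
Rodrigues: sinθ=0.68553, 1−cosθ=0.27196; R = I + sinθ·[k]× + (1−cosθ)·[k]×²:
    [+0.72823 -0.20247 +0.65474]
    [+0.21611 +0.97446 +0.06097]
    [-0.65037 +0.09709 +0.75339]
t = (0.2941, -0.2322, 0.8184) m
M0: Pc = R·M0+t = (+0.19963, -0.15523, +0.89427); u = 511.7·(+0.19963)/0.89427 + 334.3 = 448.5307, v = 489.7·(-0.15523)/0.89427 + 227.3 = 142.2978
M1: Pc = R·M1+t = (+0.34746, -0.11136, +0.76224); u = 511.7·(+0.34746)/0.76224 + 334.3 = 567.5560, v = 489.7·(-0.11136)/0.76224 + 227.3 = 155.7592
M2: Pc = R·M2+t = (+0.38857, -0.30917, +0.74253); u = 511.7·(+0.38857)/0.74253 + 334.3 = 602.0717, v = 489.7·(-0.30917)/0.74253 + 227.3 = 23.4006
M3: Pc = R·M3+t = (+0.24074, -0.35304, +0.87456); u = 511.7·(+0.24074)/0.87456 + 334.3 = 475.1533, v = 489.7·(-0.35304)/0.87456 + 227.3 = 29.6168

c0=(448.53, 142.30) c1=(567.56, 155.76) c2=(602.07, 23.40) c3=(475.15, 29.62)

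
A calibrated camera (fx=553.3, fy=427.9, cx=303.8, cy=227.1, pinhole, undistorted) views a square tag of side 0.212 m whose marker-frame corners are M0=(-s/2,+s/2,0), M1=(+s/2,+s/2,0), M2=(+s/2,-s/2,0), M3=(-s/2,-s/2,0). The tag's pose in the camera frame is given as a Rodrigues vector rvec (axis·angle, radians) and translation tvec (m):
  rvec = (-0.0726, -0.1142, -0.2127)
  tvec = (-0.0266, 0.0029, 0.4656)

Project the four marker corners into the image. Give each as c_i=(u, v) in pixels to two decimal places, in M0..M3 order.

c0=(171.47, 349.88) c1=(419.92, 303.57) c2=(364.96, 119.13) c3=(120.30, 153.88)

Intrinsics K: fx=553.3, fy=427.9, cx=303.8, cy=227.1
Marker side s = 0.212 m; corners in marker frame (Z=0):
  M0 = (-0.1060, +0.1060, 0)
  M1 = (+0.1060, +0.1060, 0)
  M2 = (+0.1060, -0.1060, 0)
  M3 = (-0.1060, -0.1060, 0)
rvec = (-0.0726, -0.1142, -0.2127), |rvec| = θ = 0.25210 rad = 14.444°
Rodrigues: sinθ=0.24944, 1−cosθ=0.03161; R = I + sinθ·[k]× + (1−cosθ)·[k]×²:
    [+0.97101 +0.21458 -0.10531]
    [-0.20633 +0.97488 +0.08391]
    [+0.12067 -0.05975 +0.99089]
t = (-0.0266, 0.0029, 0.4656) m
M0: Pc = R·M0+t = (-0.10678, +0.12811, +0.44647); u = 553.3·(-0.10678)/0.44647 + 303.8 = 171.4688, v = 427.9·(+0.12811)/0.44647 + 227.1 = 349.8784
M1: Pc = R·M1+t = (+0.09907, +0.08437, +0.47206); u = 553.3·(+0.09907)/0.47206 + 303.8 = 419.9232, v = 427.9·(+0.08437)/0.47206 + 227.1 = 303.5741
M2: Pc = R·M2+t = (+0.05358, -0.12231, +0.48473); u = 553.3·(+0.05358)/0.48473 + 303.8 = 364.9624, v = 427.9·(-0.12231)/0.48473 + 227.1 = 119.1303
M3: Pc = R·M3+t = (-0.15227, -0.07857, +0.45914); u = 553.3·(-0.15227)/0.45914 + 303.8 = 120.3004, v = 427.9·(-0.07857)/0.45914 + 227.1 = 153.8800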